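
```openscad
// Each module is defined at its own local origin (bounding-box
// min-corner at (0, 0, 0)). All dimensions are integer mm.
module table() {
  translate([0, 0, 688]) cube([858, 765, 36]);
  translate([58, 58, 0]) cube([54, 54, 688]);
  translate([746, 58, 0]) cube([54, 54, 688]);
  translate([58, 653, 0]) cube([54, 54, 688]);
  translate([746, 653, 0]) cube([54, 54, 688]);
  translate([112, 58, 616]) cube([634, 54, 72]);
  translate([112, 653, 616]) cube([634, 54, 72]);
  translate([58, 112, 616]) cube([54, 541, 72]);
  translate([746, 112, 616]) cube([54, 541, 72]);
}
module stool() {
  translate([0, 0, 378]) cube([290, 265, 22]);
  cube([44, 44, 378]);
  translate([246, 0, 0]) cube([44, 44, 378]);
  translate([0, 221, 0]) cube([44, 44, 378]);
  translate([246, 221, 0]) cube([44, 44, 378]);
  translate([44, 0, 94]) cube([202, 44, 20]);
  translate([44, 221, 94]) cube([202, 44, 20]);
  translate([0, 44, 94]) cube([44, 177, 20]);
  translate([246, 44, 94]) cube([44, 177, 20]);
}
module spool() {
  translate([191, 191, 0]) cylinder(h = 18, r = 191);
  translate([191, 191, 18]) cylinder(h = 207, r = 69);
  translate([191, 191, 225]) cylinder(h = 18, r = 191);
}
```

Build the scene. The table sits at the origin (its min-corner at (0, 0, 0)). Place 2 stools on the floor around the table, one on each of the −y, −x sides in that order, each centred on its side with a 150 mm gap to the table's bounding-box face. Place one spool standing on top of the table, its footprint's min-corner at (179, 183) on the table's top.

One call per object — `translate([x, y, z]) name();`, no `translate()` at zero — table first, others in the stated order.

table();
translate([284, -415, 0]) stool();
translate([-440, 250, 0]) stool();
translate([179, 183, 724]) spool();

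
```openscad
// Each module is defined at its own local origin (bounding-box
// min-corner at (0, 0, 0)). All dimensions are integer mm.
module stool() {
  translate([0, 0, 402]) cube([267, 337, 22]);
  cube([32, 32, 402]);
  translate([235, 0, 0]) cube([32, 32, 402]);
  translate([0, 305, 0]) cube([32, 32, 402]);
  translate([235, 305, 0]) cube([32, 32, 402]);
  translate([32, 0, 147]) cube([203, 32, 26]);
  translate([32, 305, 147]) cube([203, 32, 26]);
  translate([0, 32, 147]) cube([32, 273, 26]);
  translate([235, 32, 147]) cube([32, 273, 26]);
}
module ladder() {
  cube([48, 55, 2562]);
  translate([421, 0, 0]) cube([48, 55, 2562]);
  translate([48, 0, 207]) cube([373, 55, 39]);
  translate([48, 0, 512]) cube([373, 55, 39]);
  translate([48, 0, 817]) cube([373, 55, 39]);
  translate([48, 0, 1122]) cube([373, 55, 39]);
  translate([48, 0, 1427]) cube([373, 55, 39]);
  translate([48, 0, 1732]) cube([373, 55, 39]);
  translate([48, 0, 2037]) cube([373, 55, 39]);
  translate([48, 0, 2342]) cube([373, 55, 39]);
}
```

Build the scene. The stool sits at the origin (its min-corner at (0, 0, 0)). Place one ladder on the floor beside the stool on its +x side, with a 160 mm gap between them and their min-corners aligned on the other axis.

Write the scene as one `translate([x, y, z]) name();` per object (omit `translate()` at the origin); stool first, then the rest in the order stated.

stool();
translate([427, 0, 0]) ladder();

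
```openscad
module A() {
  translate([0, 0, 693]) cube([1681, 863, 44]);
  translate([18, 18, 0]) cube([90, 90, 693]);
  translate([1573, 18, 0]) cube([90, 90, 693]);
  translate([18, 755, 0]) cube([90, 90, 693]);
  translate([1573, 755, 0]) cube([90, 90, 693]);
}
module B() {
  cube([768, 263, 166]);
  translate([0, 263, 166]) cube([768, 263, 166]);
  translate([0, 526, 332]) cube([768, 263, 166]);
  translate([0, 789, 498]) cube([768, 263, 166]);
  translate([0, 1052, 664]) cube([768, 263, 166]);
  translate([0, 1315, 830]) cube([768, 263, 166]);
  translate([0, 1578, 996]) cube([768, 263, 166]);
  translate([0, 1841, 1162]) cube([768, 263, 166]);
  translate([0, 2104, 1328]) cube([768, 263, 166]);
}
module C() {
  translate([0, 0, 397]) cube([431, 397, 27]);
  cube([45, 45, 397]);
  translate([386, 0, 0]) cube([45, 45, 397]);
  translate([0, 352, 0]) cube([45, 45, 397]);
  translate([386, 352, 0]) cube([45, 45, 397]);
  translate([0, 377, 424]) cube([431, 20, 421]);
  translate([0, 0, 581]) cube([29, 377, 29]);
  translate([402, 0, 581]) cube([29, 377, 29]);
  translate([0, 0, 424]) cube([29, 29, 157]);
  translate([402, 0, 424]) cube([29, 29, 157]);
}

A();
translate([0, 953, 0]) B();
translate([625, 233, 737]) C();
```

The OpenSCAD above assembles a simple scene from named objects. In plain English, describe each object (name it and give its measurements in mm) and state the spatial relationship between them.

A is a table with a 1681×863 mm rectangular top, 44 mm thick, top surface at z = 737 mm, supported by four 90×90 mm square legs, each inset 18 mm from the nearest pair of top edges, running from the floor.

B is a straight staircase of 9 solid steps. Each step is 768 mm wide (x), 263 mm deep (y, the going) and 166 mm tall (the rise). The first step rests on the floor; each subsequent step sits one going further in +y and one rise higher in +z, directly behind and above the previous step with no overlap.

C is a chair: 431×397 mm seat, 27 mm thick, top at z = 424 mm, on four 45 mm square corner legs flush with the seat edges. A 20 mm thick backrest slab spans the full seat width, extending 421 mm above the seat top, its back face flush with the seat's +y edge. Two armrests of 29×29 mm section run along each side from the seat's front edge to the front of the backrest, top faces 186 mm above the seat top and outer faces flush with the seat's x-edges; a 29×29 mm post under the front of each armrest stands on the seat at the front corner.

The staircase is on the floor beside the table on its +y side. The chair is on top of the table, centred.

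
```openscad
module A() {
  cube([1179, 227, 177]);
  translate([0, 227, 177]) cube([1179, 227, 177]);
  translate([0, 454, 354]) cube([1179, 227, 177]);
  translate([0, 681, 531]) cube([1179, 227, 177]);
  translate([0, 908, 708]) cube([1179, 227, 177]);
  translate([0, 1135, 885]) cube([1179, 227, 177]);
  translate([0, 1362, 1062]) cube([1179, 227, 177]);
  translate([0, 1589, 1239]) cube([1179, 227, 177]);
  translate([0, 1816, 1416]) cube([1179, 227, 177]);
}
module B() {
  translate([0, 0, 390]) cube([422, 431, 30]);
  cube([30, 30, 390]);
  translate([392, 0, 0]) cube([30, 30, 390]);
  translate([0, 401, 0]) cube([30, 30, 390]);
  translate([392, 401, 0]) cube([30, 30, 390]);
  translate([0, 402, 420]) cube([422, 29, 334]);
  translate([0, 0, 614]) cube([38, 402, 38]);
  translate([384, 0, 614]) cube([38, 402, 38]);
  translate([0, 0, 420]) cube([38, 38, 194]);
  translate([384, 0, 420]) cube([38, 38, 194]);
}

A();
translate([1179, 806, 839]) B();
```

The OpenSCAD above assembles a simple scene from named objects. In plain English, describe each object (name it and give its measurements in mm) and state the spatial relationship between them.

A is a straight staircase of 9 solid steps. Each step is 1179 mm wide (x), 227 mm deep (y, the going) and 177 mm tall (the rise). The first step rests on the floor; each subsequent step sits one going further in +y and one rise higher in +z, directly behind and above the previous step with no overlap.

B is a chair. The seat is a 422×431×30 mm slab with its top at z = 420 mm, on four 30×30 mm corner legs (flush with the seat edges, standing on z = 0). A flat backrest 29 mm thick, 334 mm tall, spans the full seat width and rises from the seat top along its +y edge, rear face flush with the rear of the seat. Two armrests of 38×38 mm section run along each side from the seat's front edge to the front of the backrest, top faces 232 mm above the seat top and outer faces flush with the seat's x-edges; a 38×38 mm post under the front of each armrest stands on the seat at the front corner.

The chair is beside the staircase with their tops flush at z = 1593.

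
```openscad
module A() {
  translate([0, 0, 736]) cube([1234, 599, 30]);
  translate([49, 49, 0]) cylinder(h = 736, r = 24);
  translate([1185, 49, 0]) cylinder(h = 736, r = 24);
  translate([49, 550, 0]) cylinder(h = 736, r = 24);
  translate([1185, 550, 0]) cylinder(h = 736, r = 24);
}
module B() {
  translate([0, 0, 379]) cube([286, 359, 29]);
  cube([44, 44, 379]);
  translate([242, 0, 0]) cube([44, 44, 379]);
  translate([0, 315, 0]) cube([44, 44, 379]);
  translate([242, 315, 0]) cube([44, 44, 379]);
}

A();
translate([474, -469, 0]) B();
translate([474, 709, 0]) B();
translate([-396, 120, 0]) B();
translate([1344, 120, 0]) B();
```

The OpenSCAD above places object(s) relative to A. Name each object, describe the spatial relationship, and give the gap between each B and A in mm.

Each stool's nearest face is 110 mm from the table's bounding box.

A is a table. B is a stool. Four stools sit around the table at the −y, +y, −x, +x sides. The gap between each stool and the table is 110 mm.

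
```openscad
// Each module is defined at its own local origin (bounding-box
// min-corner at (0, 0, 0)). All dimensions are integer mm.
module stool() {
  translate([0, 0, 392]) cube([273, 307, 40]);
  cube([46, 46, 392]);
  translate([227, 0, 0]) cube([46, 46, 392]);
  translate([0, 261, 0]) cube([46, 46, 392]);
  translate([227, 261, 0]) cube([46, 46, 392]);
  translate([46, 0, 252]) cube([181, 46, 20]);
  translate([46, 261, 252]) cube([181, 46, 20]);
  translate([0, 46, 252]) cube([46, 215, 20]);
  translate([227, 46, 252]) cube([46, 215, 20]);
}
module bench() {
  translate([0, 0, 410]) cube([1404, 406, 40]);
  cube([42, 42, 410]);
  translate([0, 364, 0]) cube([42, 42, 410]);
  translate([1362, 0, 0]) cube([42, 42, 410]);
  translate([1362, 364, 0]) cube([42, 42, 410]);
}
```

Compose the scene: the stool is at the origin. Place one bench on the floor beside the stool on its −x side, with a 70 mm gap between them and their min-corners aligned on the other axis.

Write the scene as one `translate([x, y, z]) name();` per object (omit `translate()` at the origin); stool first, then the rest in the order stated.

stool();
translate([-1474, 0, 0]) bench();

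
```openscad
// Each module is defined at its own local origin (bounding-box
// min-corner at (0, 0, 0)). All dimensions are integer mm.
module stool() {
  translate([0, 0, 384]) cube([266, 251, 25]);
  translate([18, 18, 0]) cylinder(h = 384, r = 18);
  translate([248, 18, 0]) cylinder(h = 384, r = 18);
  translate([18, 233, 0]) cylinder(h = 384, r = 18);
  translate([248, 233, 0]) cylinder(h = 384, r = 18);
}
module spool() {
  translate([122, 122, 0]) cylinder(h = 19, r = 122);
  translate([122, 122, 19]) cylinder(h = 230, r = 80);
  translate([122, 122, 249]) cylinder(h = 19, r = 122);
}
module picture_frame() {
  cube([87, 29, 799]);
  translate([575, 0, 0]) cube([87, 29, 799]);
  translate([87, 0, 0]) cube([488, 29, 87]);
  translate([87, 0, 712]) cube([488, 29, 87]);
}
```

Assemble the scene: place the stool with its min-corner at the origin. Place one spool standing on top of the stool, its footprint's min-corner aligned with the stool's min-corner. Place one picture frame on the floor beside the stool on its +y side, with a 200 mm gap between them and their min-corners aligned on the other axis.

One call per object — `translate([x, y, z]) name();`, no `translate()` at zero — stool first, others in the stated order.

stool();
translate([0, 0, 409]) spool();
translate([0, 451, 0]) picture_frame();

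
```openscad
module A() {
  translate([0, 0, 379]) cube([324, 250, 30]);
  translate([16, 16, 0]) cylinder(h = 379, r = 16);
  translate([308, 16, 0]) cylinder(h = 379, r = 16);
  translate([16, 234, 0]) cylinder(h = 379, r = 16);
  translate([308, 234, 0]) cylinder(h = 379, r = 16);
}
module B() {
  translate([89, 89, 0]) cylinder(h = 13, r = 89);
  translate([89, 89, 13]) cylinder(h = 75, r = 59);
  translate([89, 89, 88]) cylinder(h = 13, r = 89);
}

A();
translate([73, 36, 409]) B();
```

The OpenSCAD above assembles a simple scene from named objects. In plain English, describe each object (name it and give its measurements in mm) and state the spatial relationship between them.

A is a simple wooden stool: a rectangular seat 324 mm (x) by 250 mm (y), 30 mm thick, top face at z = 409 mm, on four round legs, each 32 mm in diameter. The legs rest on z = 0, each leg's axis is inset half a diameter from the nearest pair of seat edges (so the leg's bounding box is flush with the corner).

B is a spool: two coaxial disc flanges of radius 89 mm and thickness 13 mm, joined by a core cylinder of radius 59 mm and height 75 mm. The lower flange rests on z = 0 and the three cylinders share a vertical axis.

The spool is on top of the stool, centred.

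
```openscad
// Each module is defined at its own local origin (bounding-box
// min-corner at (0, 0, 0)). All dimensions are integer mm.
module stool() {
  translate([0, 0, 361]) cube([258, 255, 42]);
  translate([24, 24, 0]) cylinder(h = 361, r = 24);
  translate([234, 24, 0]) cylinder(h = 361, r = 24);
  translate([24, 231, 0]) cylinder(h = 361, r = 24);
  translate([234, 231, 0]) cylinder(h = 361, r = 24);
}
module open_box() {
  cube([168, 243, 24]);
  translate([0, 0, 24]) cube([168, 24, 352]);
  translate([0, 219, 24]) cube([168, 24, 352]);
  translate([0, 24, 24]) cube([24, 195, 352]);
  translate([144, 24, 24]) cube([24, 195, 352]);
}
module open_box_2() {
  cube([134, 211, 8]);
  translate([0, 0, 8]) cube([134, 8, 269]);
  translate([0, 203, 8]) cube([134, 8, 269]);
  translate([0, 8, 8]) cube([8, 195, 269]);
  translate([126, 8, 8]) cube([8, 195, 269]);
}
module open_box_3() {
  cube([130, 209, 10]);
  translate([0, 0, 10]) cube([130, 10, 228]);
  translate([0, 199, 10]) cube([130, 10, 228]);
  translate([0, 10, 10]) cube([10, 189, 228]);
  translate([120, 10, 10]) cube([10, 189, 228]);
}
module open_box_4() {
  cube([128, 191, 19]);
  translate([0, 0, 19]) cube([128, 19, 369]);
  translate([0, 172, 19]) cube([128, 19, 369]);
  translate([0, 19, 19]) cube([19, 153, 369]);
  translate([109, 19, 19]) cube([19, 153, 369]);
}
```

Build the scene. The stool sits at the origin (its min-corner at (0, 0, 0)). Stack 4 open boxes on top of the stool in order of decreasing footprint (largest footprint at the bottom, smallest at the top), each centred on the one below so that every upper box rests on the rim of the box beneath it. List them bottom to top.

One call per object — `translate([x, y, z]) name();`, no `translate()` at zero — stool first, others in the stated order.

stool();
translate([45, 6, 403]) open_box();
translate([62, 22, 779]) open_box_2();
translate([64, 23, 1056]) open_box_3();
translate([65, 32, 1294]) open_box_4();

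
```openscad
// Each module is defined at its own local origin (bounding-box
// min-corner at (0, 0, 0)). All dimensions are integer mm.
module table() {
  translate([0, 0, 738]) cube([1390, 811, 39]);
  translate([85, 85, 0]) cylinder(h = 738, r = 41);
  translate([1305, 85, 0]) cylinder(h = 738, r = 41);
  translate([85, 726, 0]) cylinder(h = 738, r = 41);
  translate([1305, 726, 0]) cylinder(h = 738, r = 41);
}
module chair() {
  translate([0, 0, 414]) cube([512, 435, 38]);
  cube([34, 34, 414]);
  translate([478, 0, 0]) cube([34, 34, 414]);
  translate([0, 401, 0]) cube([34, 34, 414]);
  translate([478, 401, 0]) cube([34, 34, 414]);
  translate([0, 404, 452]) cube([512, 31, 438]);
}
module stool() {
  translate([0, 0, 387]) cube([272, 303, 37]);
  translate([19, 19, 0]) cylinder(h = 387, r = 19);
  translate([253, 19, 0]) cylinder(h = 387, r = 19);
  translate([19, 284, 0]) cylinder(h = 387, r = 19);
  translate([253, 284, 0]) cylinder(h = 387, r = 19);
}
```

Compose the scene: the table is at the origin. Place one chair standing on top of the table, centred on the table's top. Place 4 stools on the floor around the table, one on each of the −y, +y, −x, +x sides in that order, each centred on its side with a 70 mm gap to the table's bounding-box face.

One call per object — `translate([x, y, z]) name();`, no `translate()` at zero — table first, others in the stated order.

table();
translate([439, 188, 777]) chair();
translate([559, -373, 0]) stool();
translate([559, 881, 0]) stool();
translate([-342, 254, 0]) stool();
translate([1460, 254, 0]) stool();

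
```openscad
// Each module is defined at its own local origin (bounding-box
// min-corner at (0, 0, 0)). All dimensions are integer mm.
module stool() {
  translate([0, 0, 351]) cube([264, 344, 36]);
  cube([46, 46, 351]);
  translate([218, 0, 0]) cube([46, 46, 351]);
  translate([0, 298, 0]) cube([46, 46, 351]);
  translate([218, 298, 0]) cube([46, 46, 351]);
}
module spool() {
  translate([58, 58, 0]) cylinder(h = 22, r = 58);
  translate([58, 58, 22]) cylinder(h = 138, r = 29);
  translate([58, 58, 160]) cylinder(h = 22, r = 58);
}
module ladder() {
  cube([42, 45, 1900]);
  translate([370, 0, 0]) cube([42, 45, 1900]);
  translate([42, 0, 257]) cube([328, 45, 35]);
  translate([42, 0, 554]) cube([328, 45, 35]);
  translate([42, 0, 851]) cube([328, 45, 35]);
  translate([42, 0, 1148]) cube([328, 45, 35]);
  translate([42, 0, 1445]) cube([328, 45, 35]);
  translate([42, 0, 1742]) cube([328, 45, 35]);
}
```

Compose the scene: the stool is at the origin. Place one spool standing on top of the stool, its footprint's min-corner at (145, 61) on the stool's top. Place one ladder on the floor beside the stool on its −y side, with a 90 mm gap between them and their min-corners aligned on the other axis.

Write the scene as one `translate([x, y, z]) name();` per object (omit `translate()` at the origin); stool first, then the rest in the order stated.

stool();
translate([145, 61, 387]) spool();
translate([0, -135, 0]) ladder();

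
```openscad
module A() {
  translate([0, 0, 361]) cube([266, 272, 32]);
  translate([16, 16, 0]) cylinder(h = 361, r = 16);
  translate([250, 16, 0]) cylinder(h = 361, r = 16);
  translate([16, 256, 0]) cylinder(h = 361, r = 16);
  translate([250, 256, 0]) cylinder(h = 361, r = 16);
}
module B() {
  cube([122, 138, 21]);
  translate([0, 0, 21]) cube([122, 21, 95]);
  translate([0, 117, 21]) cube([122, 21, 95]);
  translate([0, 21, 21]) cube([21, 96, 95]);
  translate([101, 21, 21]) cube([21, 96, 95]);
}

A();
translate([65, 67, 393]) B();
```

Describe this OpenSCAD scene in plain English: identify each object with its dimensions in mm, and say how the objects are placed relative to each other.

A is a simple wooden stool: a rectangular seat 266 mm (x) by 272 mm (y), 32 mm thick, top face at z = 393 mm, on four round legs, each 32 mm in diameter. The legs rest on z = 0, each leg's axis is inset half a diameter from the nearest pair of seat edges (so the leg's bounding box is flush with the corner).

B is an open storage box with external size 122×138×116 mm and wall thickness 21 mm (the base is also 21 mm thick). The base covers the whole footprint; the four walls stand on the base, with the y-facing walls full-width and the x-facing walls fitting between their inner faces.

The open box is on top of the stool.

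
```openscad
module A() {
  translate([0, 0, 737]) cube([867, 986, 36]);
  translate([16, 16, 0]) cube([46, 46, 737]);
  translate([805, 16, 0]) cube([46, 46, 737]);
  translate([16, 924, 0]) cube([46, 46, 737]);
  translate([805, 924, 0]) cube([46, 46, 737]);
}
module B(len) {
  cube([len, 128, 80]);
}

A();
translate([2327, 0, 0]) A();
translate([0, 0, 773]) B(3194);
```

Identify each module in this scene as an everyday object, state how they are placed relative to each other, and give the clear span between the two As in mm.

Second table starts at x = 2327; first ends at x = 867; clear span = 2327 − 867 = 1460 mm.

A is a table. B is a beam. A beam spans the tops of two tables. The clear span between the two tables is 1460 mm.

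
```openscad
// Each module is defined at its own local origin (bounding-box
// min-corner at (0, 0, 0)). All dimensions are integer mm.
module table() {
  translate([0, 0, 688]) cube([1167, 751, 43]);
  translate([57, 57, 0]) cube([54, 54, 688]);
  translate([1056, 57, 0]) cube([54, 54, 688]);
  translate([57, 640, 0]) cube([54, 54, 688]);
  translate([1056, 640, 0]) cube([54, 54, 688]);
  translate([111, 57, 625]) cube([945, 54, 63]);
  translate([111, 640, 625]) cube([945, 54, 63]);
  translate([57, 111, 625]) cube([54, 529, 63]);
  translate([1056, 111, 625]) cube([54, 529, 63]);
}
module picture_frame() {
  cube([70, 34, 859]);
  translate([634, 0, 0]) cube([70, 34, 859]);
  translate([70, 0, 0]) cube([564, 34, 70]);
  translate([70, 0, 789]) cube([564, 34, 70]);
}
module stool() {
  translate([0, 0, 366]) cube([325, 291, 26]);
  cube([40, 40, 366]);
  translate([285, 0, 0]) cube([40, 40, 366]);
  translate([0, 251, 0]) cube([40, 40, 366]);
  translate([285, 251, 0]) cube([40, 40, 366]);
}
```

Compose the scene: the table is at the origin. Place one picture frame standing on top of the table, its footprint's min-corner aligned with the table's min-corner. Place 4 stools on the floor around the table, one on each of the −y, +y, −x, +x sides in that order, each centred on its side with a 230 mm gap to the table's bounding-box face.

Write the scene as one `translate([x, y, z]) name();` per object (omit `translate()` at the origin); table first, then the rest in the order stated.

table();
translate([0, 0, 731]) picture_frame();
translate([421, -521, 0]) stool();
translate([421, 981, 0]) stool();
translate([-555, 230, 0]) stool();
translate([1397, 230, 0]) stool();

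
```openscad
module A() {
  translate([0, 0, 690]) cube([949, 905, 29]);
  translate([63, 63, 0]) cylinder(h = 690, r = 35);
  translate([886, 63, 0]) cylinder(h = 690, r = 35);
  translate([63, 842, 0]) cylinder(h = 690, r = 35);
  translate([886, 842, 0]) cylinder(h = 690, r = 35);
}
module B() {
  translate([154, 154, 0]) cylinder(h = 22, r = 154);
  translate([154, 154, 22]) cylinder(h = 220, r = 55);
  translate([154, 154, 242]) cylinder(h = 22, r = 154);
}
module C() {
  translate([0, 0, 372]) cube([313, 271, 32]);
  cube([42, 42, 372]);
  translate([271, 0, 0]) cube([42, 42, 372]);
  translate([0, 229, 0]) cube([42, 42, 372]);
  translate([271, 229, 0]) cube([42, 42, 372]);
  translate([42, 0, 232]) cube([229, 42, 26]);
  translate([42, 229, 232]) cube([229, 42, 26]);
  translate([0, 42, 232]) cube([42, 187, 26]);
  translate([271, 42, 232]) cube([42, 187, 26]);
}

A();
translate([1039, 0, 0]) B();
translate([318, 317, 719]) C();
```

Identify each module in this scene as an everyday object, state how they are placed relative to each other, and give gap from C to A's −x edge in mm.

The stool's min-x is at 318; the table's min-x is 0; gap = 318 mm.

A is a table. B is a spool. C is a stool. The spool is on the floor beside the table on its +x side. The stool is on top of the table, centred. The gap from the stool to the table's −x edge is 318 mm.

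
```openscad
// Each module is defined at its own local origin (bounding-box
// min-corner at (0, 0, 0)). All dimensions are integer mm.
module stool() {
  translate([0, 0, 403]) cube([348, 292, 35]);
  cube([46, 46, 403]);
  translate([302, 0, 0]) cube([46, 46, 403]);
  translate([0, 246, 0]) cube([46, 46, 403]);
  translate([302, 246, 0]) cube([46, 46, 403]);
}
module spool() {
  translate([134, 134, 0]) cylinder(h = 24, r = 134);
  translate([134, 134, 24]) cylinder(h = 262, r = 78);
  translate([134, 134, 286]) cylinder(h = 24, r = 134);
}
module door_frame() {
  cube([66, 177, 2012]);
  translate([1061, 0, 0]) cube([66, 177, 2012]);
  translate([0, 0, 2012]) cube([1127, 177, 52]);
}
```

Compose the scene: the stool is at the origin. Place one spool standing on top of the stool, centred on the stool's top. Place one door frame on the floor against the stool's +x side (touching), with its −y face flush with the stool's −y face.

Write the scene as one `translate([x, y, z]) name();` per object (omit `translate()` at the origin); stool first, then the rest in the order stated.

stool();
translate([40, 12, 438]) spool();
translate([348, 0, 0]) door_frame();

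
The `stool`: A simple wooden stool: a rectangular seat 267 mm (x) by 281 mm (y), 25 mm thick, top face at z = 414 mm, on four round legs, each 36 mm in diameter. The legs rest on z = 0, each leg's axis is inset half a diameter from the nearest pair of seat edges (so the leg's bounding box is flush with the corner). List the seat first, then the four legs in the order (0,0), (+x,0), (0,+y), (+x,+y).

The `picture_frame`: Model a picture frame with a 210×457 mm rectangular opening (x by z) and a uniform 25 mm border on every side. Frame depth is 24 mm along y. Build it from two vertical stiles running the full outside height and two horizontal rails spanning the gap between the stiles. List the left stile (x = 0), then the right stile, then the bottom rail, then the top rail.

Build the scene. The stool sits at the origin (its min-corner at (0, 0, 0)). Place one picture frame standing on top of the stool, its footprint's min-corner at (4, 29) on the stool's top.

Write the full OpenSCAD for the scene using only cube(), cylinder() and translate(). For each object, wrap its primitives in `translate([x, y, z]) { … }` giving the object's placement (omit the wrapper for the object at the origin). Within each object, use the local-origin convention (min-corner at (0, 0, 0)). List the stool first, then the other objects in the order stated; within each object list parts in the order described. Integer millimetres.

translate([0, 0, 389]) cube([267, 281, 25]);
translate([18, 18, 0]) cylinder(h = 389, r = 18);
translate([249, 18, 0]) cylinder(h = 389, r = 18);
translate([18, 263, 0]) cylinder(h = 389, r = 18);
translate([249, 263, 0]) cylinder(h = 389, r = 18);
translate([4, 29, 414]) {
  cube([25, 24, 507]);
  translate([235, 0, 0]) cube([25, 24, 507]);
  translate([25, 0, 0]) cube([210, 24, 25]);
  translate([25, 0, 482]) cube([210, 24, 25]);
}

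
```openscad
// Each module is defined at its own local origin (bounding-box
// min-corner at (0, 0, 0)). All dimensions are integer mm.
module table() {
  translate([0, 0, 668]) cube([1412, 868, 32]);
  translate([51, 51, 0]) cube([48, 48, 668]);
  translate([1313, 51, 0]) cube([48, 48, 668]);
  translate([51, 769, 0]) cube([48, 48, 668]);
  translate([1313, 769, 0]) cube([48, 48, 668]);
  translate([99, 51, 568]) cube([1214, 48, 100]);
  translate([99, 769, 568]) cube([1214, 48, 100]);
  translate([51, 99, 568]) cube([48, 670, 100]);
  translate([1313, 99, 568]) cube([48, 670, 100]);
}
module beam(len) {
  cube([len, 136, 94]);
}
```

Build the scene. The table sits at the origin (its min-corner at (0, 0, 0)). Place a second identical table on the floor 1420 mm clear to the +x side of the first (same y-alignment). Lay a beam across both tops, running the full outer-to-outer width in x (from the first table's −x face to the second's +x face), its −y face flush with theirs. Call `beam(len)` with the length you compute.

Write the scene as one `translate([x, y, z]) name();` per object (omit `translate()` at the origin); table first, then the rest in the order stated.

table();
translate([2832, 0, 0]) table();
translate([0, 0, 700]) beam(4244);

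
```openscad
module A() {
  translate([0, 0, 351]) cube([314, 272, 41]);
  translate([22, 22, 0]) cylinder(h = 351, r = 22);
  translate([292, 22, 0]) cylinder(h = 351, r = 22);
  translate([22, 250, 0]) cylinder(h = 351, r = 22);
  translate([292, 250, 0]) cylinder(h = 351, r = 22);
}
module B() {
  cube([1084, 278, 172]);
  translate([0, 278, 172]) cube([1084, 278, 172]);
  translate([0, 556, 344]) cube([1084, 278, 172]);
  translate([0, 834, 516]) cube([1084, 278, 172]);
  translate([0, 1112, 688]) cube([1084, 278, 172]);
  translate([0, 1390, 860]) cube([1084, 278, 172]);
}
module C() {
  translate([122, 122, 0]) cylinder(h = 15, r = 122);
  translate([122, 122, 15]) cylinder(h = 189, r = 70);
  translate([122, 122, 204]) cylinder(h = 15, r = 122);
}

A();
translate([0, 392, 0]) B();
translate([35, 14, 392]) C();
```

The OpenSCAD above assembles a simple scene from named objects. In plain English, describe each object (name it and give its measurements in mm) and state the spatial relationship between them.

A is a four-legged stool. The seat is a 314×272×41 mm slab whose top surface is at z = 392 mm; four round legs, each 44 mm in diameter, run from the floor (z = 0) to the underside of the seat, each leg's axis is inset half a diameter from the nearest pair of seat edges (so the leg's bounding box is flush with the corner).

B is a run of 6 identical solid stair steps. Each tread is 1084×278 mm and each step block is 172 mm high. Step 1 rests on the floor; step k is offset from step 1 by (k−1)×278 mm in y and (k−1)×172 mm in z.

C is a spool: two coaxial disc flanges of radius 122 mm and thickness 15 mm, joined by a core cylinder of radius 70 mm and height 189 mm. The lower flange rests on z = 0 and the three cylinders share a vertical axis.

The staircase is on the floor beside the stool on its +y side. The spool is on top of the stool, centred.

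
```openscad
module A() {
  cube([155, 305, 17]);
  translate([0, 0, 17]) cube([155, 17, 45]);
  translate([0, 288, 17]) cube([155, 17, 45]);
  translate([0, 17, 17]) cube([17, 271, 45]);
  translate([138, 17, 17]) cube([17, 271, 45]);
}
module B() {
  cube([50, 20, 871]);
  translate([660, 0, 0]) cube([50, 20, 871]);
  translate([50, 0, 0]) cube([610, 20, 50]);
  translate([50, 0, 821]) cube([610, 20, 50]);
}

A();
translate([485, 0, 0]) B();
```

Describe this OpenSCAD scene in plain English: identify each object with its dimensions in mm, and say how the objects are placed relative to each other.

A is an open storage box with external size 155×305×62 mm and wall thickness 17 mm (the base is also 17 mm thick). The base covers the whole footprint; the four walls stand on the base, with the y-facing walls full-width and the x-facing walls fitting between their inner faces.

B is a picture frame with a 610×771 mm rectangular opening (x by z) and a uniform 50 mm border on every side. Frame depth is 20 mm along y. It is built from two vertical stiles running the full outside height and two horizontal rails spanning the gap between the stiles.

The picture frame is on the floor beside the open box on its +x side.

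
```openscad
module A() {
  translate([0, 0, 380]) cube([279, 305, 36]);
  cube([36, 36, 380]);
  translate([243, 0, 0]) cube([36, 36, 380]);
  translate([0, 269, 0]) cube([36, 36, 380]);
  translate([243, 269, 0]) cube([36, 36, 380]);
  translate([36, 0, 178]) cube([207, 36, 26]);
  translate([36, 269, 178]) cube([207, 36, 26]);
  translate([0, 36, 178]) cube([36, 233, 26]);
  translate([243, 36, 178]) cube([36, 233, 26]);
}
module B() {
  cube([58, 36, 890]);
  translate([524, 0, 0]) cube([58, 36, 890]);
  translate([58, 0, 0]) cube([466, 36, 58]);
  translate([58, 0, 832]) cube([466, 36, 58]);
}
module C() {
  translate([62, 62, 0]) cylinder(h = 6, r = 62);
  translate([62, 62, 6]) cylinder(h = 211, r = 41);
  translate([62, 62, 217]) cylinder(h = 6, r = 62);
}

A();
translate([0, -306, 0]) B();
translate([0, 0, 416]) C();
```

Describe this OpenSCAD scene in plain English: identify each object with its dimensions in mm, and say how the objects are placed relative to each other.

A is a simple wooden stool: a rectangular seat 279 mm (x) by 305 mm (y), 36 mm thick, top face at z = 416 mm, on four square legs, each 36×36 mm in cross-section. The legs rest on z = 0, each flush with a corner of the seat. Four stretchers, 36 mm wide and 26 mm tall, connect adjacent legs with their undersides at z = 178 mm, each running between the inner faces of the legs it joins and aligned with the legs' outer faces on the other axis.

B is a picture frame with a 466×774 mm rectangular opening (x by z) and a uniform 58 mm border on every side. Frame depth is 36 mm along y. It is built from two vertical stiles running the full outside height and two horizontal rails spanning the gap between the stiles.

C is a spool: two coaxial disc flanges of radius 62 mm and thickness 6 mm, joined by a core cylinder of radius 41 mm and height 211 mm. The lower flange rests on z = 0 and the three cylinders share a vertical axis.

The picture frame is on the floor beside the stool on its −y side. The spool is on top of the stool.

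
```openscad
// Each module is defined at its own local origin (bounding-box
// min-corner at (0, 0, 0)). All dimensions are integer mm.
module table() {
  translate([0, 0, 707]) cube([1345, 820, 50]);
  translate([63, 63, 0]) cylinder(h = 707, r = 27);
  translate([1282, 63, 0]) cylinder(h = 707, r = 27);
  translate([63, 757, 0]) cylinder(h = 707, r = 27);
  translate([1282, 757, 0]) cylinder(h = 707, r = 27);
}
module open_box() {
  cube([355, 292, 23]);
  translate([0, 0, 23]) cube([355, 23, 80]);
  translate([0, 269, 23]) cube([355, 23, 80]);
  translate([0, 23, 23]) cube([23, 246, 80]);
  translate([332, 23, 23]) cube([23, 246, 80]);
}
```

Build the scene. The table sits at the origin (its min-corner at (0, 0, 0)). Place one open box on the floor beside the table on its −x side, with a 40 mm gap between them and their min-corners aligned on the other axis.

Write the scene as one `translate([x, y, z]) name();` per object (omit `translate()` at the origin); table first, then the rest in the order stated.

table();
translate([-395, 0, 0]) open_box();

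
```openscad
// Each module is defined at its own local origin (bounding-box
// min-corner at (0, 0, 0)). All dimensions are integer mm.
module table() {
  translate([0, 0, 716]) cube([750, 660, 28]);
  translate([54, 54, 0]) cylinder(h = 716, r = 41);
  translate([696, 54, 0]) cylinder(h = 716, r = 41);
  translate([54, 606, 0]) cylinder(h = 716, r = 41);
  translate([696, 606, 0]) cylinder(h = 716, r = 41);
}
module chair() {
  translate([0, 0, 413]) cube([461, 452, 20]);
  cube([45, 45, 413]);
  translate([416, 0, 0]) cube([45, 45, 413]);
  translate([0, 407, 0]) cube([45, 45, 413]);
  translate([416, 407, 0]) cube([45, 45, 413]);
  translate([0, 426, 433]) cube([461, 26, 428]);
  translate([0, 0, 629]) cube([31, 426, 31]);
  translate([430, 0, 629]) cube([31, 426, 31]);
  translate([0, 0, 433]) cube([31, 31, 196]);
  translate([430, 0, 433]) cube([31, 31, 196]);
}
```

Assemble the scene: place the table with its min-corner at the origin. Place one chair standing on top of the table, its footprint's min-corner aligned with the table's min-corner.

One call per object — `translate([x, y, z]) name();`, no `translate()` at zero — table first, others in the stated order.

table();
translate([0, 0, 744]) chair();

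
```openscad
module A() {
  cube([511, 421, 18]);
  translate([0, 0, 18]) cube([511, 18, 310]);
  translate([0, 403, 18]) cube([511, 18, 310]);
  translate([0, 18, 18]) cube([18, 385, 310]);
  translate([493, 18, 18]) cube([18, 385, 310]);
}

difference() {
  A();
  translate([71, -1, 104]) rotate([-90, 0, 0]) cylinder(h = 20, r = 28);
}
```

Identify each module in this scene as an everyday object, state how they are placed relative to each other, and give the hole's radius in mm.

The subtracted cylinder has r = 28 mm.

A is an open box. The open box has a circular hole through its front wall. The hole's radius is 28 mm.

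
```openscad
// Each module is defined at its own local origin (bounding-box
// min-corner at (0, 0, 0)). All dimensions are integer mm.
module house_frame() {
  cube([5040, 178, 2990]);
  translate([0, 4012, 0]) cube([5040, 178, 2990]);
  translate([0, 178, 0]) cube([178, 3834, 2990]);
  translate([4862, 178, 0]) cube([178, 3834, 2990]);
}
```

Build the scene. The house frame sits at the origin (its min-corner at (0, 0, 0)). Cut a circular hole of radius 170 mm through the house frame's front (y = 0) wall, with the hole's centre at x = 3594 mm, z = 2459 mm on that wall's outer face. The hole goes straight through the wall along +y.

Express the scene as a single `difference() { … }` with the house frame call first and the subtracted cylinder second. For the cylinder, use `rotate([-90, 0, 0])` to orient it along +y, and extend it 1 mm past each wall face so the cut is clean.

difference() {
  house_frame();
  translate([3594, -1, 2459]) rotate([-90, 0, 0]) cylinder(h = 180, r = 170);
}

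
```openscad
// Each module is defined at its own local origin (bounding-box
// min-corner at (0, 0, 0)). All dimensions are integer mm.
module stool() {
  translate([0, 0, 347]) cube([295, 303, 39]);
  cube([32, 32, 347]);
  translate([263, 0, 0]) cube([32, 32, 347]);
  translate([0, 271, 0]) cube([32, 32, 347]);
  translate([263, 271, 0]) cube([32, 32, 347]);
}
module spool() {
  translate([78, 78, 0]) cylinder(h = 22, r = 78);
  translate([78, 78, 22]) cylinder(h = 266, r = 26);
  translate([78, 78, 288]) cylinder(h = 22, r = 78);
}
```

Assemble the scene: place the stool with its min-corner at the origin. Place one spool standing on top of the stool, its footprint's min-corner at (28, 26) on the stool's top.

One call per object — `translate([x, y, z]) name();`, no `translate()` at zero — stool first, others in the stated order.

stool();
translate([28, 26, 386]) spool();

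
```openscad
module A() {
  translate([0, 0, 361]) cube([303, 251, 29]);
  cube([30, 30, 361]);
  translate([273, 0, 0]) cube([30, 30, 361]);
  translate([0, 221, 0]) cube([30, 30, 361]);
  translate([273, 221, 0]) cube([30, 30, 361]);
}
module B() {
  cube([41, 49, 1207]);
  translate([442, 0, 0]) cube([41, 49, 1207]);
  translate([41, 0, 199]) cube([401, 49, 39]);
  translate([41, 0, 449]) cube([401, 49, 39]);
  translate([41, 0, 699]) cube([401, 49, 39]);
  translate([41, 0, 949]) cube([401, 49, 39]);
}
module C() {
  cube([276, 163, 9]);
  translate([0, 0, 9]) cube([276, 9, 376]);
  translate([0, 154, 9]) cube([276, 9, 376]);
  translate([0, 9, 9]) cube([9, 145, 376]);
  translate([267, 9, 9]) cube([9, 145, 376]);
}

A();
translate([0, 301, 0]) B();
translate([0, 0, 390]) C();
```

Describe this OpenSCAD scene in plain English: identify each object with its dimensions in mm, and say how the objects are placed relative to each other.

A is a four-legged stool. The seat is a 303×251×29 mm slab whose top surface is at z = 390 mm; four square legs, each 30×30 mm in cross-section, run from the floor (z = 0) to the underside of the seat, each flush with a corner of the seat.

B is a wooden ladder with two side rails of 41×49 mm section and 1207 mm height, set 483 mm apart overall. Between them run 4 rectangular rungs (49 mm deep, 39 mm thick), front faces flush with the rails' −y face. The bottom of the first rung is 199 mm above the floor and each subsequent rung is 250 mm higher than the one below.

C is an open-topped rectangular box: outside dimensions 276×163×385 mm, with a uniform wall and base thickness of 9 mm. The base is a full 276×163 slab on the floor; four walls sit on top of the base. The front and back walls (the −y and +y sides) span the full width; the two side walls fit between them.

The ladder is on the floor beside the stool on its +y side. The open box is on top of the stool.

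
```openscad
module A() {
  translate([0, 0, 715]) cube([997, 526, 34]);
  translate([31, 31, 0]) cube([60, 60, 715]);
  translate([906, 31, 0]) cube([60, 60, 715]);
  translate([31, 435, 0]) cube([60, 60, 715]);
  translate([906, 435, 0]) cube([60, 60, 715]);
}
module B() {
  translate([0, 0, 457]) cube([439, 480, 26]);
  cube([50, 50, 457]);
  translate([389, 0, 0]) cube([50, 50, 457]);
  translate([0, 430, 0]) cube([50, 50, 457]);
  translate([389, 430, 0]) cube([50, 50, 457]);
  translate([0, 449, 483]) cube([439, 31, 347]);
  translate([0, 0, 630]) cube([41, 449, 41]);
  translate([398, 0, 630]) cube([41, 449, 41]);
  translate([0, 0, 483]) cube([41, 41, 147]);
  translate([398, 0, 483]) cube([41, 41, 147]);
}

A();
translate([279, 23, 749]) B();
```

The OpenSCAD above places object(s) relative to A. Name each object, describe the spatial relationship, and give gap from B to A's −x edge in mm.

A is a table. B is a chair. The chair is on top of the table, centred. The gap from the chair to the table's −x edge is 279 mm.

The chair's min-x is at 279; the table's min-x is 0; gap = 279 mm.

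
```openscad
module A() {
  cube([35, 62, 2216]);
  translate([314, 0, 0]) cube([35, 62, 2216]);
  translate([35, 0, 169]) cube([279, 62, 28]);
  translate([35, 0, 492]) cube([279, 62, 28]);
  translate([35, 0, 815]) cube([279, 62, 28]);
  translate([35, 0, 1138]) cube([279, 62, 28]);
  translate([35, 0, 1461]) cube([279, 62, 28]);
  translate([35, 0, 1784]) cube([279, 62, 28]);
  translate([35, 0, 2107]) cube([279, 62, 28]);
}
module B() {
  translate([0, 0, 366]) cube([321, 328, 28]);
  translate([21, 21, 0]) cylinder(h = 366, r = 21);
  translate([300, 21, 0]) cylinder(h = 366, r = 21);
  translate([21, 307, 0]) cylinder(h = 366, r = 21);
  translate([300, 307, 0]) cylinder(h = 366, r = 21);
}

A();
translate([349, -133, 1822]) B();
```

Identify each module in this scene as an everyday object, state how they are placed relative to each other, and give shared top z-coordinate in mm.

A is a ladder. B is a stool. The stool is beside the ladder with their tops flush at z = 2216. The shared top z-coordinate is 2216 mm.

Both tops at z = 2216 mm.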